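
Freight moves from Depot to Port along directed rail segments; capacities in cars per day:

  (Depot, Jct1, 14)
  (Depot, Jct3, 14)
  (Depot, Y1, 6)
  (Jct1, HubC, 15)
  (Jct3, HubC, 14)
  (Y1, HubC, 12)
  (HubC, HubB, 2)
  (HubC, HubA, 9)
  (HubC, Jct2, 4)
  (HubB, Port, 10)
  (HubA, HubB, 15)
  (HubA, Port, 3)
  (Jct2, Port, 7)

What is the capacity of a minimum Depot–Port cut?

Augment Depot→Jct1→HubC→HubB→Port: bottleneck 2, flow now 2.
Augment Depot→Jct1→HubC→HubA→Port: bottleneck 3, flow now 5.
Augment Depot→Jct1→HubC→Jct2→Port: bottleneck 4, flow now 9.
Augment Depot→Jct1→HubC→HubA→HubB→Port: bottleneck 5, flow now 14.
Augment Depot→Jct3→HubC→HubA→HubB→Port: bottleneck 1, flow now 15.
No augmenting path remains; maximum flow = 15.
By max-flow min-cut, the minimum cut capacity equals the max flow.
In the residual graph, reachable from Depot: {Depot, Jct1, Jct3, Y1, HubC}.
Min-cut edges: HubC→HubB (2), HubC→HubA (9), HubC→Jct2 (4); capacity 2 + 9 + 4 = 15.

15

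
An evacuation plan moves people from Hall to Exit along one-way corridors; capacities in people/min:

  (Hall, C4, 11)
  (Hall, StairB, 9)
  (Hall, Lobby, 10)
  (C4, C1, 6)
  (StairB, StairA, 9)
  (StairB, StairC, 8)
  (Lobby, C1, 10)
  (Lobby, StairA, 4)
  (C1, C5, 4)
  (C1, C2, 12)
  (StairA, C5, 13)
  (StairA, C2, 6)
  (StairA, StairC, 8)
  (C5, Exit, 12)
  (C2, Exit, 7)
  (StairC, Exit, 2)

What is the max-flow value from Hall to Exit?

21

Augment Hall→StairB→StairC→Exit: bottleneck 2, flow now 2.
Augment Hall→C4→C1→C5→Exit: bottleneck 4, flow now 6.
Augment Hall→C4→C1→C2→Exit: bottleneck 2, flow now 8.
Augment Hall→StairB→StairA→C5→Exit: bottleneck 7, flow now 15.
Augment Hall→Lobby→C1→C2→Exit: bottleneck 5, flow now 20.
Augment Hall→Lobby→StairA→C5→Exit: bottleneck 1, flow now 21.
No augmenting path remains; maximum flow = 21.
In the residual graph, reachable from Hall: {Hall, C4, StairB, Lobby, C1, StairA, C5, C2, StairC}.
Min-cut edges: C5→Exit (12), C2→Exit (7), StairC→Exit (2); capacity 12 + 7 + 2 = 21.
This cut is saturated, so no flow can exceed 21.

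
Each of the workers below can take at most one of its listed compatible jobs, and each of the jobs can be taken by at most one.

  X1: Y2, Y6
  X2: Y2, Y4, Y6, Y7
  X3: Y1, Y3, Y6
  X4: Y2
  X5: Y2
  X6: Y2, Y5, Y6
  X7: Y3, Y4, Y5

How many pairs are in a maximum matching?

6

Unit-capacity flow: source→left, listed edges, right→sink; max matching = max flow.
Augmenting path X1→Y2 (+1); matched 1.
Augmenting path X2→Y4 (+1); matched 2.
Augmenting path X3→Y1 (+1); matched 3.
Augmenting path X6→Y5 (+1); matched 4.
Augmenting path X7→Y3 (+1); matched 5.
Augmenting path X4→Y2→X1→Y6 (+1); matched 6.
No augmenting path remains; maximum matching = 6.
König certificate: {X1, X2, X3, X6, X7, Y2} is a vertex cover of size 6 (every listed pair touches it), so no matching can be larger.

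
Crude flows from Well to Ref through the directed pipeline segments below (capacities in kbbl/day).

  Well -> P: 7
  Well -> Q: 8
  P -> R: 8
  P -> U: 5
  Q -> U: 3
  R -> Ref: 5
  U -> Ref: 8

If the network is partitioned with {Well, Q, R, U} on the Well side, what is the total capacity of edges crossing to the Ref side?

Edges leaving {Well, Q, R, U}: Well→P (7), R→Ref (5), U→Ref (8).
Cut capacity = 7 + 5 + 8 = 20.

20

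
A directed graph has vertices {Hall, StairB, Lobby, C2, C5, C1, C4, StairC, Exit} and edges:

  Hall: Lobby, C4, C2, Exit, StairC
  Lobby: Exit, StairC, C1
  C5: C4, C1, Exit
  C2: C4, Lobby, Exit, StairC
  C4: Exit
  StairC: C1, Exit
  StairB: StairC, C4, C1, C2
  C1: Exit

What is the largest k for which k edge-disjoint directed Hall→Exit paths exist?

Assign every edge capacity 1; by Menger, the answer equals the max flow.
Path Hall→Exit (+1); total 1.
Path Hall→Lobby→Exit (+1); total 2.
Path Hall→C2→Exit (+1); total 3.
Path Hall→C4→Exit (+1); total 4.
Path Hall→StairC→Exit (+1); total 5.
No residual Hall→Exit path; max flow = 5.
Certifying cut of size 5: {Hall→C2, Hall→C4, Hall→Exit, Hall→Lobby, Hall→StairC}.

5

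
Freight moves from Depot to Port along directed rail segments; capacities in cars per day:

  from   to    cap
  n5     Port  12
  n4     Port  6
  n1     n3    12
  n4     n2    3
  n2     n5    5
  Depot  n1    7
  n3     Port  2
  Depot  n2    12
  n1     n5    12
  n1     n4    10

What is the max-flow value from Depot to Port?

12

Augment Depot→n1→n3→Port: bottleneck 2, flow now 2.
Augment Depot→n1→n4→Port: bottleneck 5, flow now 7.
Augment Depot→n2→n5→Port: bottleneck 5, flow now 12.
No augmenting path remains; maximum flow = 12.
In the residual graph, reachable from Depot: {Depot, n2}.
Min-cut edges: Depot→n1 (7), n2→n5 (5); capacity 7 + 5 = 12.
This cut is saturated, so no flow can exceed 12.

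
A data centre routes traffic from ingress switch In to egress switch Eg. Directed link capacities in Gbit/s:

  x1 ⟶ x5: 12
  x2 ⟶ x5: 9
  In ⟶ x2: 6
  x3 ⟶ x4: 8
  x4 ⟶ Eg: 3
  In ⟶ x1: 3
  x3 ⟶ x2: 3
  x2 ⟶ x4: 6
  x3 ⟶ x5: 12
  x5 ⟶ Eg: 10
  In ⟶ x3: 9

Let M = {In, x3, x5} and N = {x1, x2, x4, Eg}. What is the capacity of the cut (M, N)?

Edges leaving {In, x3, x5}: In→x1 (3), In→x2 (6), x3→x2 (3), x3→x4 (8), x5→Eg (10).
Cut capacity = 3 + 6 + 3 + 8 + 10 = 30.

30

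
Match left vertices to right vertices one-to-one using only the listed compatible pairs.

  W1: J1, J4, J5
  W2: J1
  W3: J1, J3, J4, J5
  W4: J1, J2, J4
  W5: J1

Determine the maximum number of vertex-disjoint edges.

Unit-capacity flow: source→left, listed edges, right→sink; max matching = max flow.
Augmenting path W1→J1 (+1); matched 1.
Augmenting path W3→J3 (+1); matched 2.
Augmenting path W4→J2 (+1); matched 3.
Augmenting path W2→J1→W1→J4 (+1); matched 4.
No augmenting path remains; maximum matching = 4.
König certificate: {W1, W3, W4, J1} is a vertex cover of size 4 (every listed pair touches it), so no matching can be larger.

4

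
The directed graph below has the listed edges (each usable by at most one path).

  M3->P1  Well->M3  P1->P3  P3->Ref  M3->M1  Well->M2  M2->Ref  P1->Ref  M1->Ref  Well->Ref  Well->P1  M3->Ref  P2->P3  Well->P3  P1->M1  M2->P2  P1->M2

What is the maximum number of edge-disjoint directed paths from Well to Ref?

Assign every edge capacity 1; by Menger, the answer equals the max flow.
Path Well→Ref (+1); total 1.
Path Well→M2→Ref (+1); total 2.
Path Well→M3→Ref (+1); total 3.
Path Well→P1→Ref (+1); total 4.
Path Well→P3→Ref (+1); total 5.
No residual Well→Ref path; max flow = 5.
Certifying cut of size 5: {Well→M2, Well→M3, Well→P1, Well→P3, Well→Ref}.

5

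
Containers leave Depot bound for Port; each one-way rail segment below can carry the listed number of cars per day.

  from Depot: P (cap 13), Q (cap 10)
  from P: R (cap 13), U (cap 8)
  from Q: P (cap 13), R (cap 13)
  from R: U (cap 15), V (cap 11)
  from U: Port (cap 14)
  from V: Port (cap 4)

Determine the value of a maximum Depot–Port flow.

Augment Depot→P→U→Port: bottleneck 8, flow now 8.
Augment Depot→P→R→U→Port: bottleneck 5, flow now 13.
Augment Depot→Q→R→U→Port: bottleneck 1, flow now 14.
Augment Depot→Q→R→V→Port: bottleneck 4, flow now 18.
No augmenting path remains; maximum flow = 18.
In the residual graph, reachable from Depot: {Depot, P, Q, R, U, V}.
Min-cut edges: U→Port (14), V→Port (4); capacity 14 + 4 = 18.
This cut is saturated, so no flow can exceed 18.

18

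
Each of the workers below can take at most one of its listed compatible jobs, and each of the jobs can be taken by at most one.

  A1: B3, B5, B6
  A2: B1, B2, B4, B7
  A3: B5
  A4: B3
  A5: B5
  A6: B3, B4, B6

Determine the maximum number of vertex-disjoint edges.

Unit-capacity flow: source→left, listed edges, right→sink; max matching = max flow.
Augmenting path A1→B3 (+1); matched 1.
Augmenting path A2→B1 (+1); matched 2.
Augmenting path A3→B5 (+1); matched 3.
Augmenting path A6→B4 (+1); matched 4.
Augmenting path A4→B3→A1→B6 (+1); matched 5.
No augmenting path remains; maximum matching = 5.
König certificate: {A1, A2, A4, A6, B5} is a vertex cover of size 5 (every listed pair touches it), so no matching can be larger.

5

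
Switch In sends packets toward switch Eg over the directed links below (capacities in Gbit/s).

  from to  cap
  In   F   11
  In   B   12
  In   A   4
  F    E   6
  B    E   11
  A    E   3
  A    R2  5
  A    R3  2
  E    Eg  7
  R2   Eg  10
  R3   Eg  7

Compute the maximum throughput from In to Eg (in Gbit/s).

11

Augment In→F→E→Eg: bottleneck 6, flow now 6.
Augment In→B→E→Eg: bottleneck 1, flow now 7.
Augment In→A→R2→Eg: bottleneck 4, flow now 11.
No augmenting path remains; maximum flow = 11.
In the residual graph, reachable from In: {In, F, B, E}.
Min-cut edges: In→A (4), E→Eg (7); capacity 4 + 7 = 11.
This cut is saturated, so no flow can exceed 11.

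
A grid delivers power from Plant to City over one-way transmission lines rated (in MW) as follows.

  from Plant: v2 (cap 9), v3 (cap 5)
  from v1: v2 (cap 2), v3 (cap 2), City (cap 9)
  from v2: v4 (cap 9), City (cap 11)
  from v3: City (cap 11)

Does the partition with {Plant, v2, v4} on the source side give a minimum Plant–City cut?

Given cut capacity: 5 + 11 = 16.
Augment Plant→v2→City: bottleneck 9, flow now 9.
Augment Plant→v3→City: bottleneck 5, flow now 14.
No augmenting path remains; maximum flow = 14.
In the residual graph, reachable from Plant: {Plant}.
Min-cut edges: Plant→v2 (9), Plant→v3 (5); capacity 9 + 5 = 14.
Cut capacity 16 exceeds the max flow 14, so it is not minimum.

No — its capacity is 16, but the minimum cut has capacity 14.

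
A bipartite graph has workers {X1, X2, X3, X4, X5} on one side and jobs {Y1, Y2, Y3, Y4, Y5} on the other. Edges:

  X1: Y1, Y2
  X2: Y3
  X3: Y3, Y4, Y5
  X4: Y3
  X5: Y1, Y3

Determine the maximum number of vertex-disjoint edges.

Unit-capacity flow: source→left, listed edges, right→sink; max matching = max flow.
Augmenting path X1→Y1 (+1); matched 1.
Augmenting path X2→Y3 (+1); matched 2.
Augmenting path X3→Y4 (+1); matched 3.
Augmenting path X5→Y1→X1→Y2 (+1); matched 4.
No augmenting path remains; maximum matching = 4.
König certificate: {X1, X3, X5, Y3} is a vertex cover of size 4 (every listed pair touches it), so no matching can be larger.

4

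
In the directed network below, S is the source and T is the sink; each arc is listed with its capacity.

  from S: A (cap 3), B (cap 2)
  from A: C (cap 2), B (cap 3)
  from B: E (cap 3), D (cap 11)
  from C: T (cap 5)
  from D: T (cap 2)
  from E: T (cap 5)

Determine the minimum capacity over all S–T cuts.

5

Augment S→A→C→T: bottleneck 2, flow now 2.
Augment S→B→D→T: bottleneck 2, flow now 4.
Augment S→A→B→E→T: bottleneck 1, flow now 5.
No augmenting path remains; maximum flow = 5.
By max-flow min-cut, the minimum cut capacity equals the max flow.
In the residual graph, reachable from S: {S}.
Min-cut edges: S→A (3), S→B (2); capacity 3 + 2 = 5.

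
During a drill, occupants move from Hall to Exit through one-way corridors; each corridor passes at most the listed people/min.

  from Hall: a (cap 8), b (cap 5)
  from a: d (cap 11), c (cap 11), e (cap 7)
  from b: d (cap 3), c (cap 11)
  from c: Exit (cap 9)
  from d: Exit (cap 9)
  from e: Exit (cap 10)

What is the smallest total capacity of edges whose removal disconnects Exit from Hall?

Augment Hall→a→c→Exit: bottleneck 8, flow now 8.
Augment Hall→b→c→Exit: bottleneck 1, flow now 9.
Augment Hall→b→d→Exit: bottleneck 3, flow now 12.
Augment Hall→b→c→a→d→Exit: bottleneck 1, flow now 13. (uses reverse residual edge)
No augmenting path remains; maximum flow = 13.
By max-flow min-cut, the minimum cut capacity equals the max flow.
In the residual graph, reachable from Hall: {Hall}.
Min-cut edges: Hall→a (8), Hall→b (5); capacity 8 + 5 = 13.

13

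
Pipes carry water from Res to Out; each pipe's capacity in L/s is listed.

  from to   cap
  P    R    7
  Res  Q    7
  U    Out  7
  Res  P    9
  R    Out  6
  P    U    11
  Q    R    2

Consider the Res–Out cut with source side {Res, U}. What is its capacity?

23

Edges leaving {Res, U}: Res→P (9), Res→Q (7), U→Out (7).
Cut capacity = 9 + 7 + 7 = 23.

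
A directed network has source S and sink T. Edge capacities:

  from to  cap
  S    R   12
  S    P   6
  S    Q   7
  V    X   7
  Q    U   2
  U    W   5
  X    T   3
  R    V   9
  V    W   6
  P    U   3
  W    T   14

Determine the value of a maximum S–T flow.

14

Augment S→P→U→W→T: bottleneck 3, flow now 3.
Augment S→Q→U→W→T: bottleneck 2, flow now 5.
Augment S→R→V→W→T: bottleneck 6, flow now 11.
Augment S→R→V→X→T: bottleneck 3, flow now 14.
No augmenting path remains; maximum flow = 14.
In the residual graph, reachable from S: {S, P, Q, R}.
Min-cut edges: P→U (3), Q→U (2), R→V (9); capacity 3 + 2 + 9 = 14.
This cut is saturated, so no flow can exceed 14.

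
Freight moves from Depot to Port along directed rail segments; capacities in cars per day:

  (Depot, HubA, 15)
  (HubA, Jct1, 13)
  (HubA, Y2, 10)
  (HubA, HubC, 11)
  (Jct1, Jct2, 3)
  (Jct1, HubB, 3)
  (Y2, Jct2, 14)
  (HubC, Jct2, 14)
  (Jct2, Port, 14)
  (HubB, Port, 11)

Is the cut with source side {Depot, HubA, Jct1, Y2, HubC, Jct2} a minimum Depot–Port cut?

Given cut capacity: 3 + 14 = 17.
Augment Depot→HubA→Jct1→Jct2→Port: bottleneck 3, flow now 3.
Augment Depot→HubA→Jct1→HubB→Port: bottleneck 3, flow now 6.
Augment Depot→HubA→Y2→Jct2→Port: bottleneck 9, flow now 15.
No augmenting path remains; maximum flow = 15.
In the residual graph, reachable from Depot: {Depot}.
Min-cut edges: Depot→HubA (15); capacity 15 = 15.
Cut capacity 17 exceeds the max flow 15, so it is not minimum.

No — its capacity is 17, but the minimum cut has capacity 15.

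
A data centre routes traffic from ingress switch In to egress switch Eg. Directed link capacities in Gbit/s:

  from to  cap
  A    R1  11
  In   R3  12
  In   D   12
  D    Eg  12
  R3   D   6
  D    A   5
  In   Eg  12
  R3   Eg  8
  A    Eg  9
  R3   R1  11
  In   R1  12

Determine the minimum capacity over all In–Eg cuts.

36

Augment In→Eg: bottleneck 12, flow now 12.
Augment In→R3→Eg: bottleneck 8, flow now 20.
Augment In→D→Eg: bottleneck 12, flow now 32.
Augment In→R3→D→A→Eg: bottleneck 4, flow now 36.
No augmenting path remains; maximum flow = 36.
By max-flow min-cut, the minimum cut capacity equals the max flow.
In the residual graph, reachable from In: {In, R1}.
Min-cut edges: In→R3 (12), In→D (12), In→Eg (12); capacity 12 + 12 + 12 = 36.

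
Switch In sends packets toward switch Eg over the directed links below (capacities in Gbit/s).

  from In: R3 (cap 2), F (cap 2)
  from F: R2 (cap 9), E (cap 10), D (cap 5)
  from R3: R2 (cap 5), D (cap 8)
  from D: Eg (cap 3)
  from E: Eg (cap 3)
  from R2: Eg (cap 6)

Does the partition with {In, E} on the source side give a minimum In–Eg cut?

Given cut capacity: 2 + 2 + 3 = 7.
Augment In→F→D→Eg: bottleneck 2, flow now 2.
Augment In→R3→D→Eg: bottleneck 1, flow now 3.
Augment In→R3→R2→Eg: bottleneck 1, flow now 4.
No augmenting path remains; maximum flow = 4.
In the residual graph, reachable from In: {In}.
Min-cut edges: In→F (2), In→R3 (2); capacity 2 + 2 = 4.
Cut capacity 7 exceeds the max flow 4, so it is not minimum.

No — its capacity is 7, but the minimum cut has capacity 4.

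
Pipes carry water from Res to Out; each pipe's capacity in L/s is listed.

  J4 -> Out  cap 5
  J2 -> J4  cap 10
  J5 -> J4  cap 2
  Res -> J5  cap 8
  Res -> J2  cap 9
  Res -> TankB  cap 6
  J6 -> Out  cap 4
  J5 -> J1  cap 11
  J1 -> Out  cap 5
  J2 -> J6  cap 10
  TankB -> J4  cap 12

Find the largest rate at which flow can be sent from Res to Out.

Augment Res→J2→J6→Out: bottleneck 4, flow now 4.
Augment Res→J2→J4→Out: bottleneck 5, flow now 9.
Augment Res→J5→J1→Out: bottleneck 5, flow now 14.
No augmenting path remains; maximum flow = 14.
In the residual graph, reachable from Res: {Res, J2, J5, TankB, J6, J1, J4}.
Min-cut edges: J6→Out (4), J1→Out (5), J4→Out (5); capacity 4 + 5 + 5 = 14.
This cut is saturated, so no flow can exceed 14.

14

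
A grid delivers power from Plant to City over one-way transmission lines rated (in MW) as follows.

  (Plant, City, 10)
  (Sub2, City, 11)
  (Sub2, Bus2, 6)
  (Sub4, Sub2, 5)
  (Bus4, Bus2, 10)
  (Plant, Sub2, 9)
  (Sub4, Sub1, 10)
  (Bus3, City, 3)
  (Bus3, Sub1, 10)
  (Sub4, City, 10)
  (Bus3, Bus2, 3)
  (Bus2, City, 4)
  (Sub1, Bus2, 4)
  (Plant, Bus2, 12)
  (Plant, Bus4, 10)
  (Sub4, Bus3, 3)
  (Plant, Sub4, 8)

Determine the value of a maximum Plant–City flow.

Augment Plant→City: bottleneck 10, flow now 10.
Augment Plant→Sub4→City: bottleneck 8, flow now 18.
Augment Plant→Sub2→City: bottleneck 9, flow now 27.
Augment Plant→Bus2→City: bottleneck 4, flow now 31.
No augmenting path remains; maximum flow = 31.
In the residual graph, reachable from Plant: {Plant, Bus4, Bus2}.
Min-cut edges: Plant→Sub4 (8), Plant→Sub2 (9), Plant→City (10), Bus2→City (4); capacity 8 + 9 + 10 + 4 = 31.
This cut is saturated, so no flow can exceed 31.

31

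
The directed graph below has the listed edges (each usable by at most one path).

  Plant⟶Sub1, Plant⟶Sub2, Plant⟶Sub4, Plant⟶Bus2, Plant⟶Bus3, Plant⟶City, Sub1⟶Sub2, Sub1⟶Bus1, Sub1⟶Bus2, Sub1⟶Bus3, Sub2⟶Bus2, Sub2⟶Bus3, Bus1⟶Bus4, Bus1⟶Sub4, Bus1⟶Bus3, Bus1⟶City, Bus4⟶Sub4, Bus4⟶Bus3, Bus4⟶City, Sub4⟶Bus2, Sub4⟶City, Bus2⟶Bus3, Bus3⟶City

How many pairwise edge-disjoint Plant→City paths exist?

Assign every edge capacity 1; by Menger, the answer equals the max flow.
Path Plant→City (+1); total 1.
Path Plant→Sub4→City (+1); total 2.
Path Plant→Bus3→City (+1); total 3.
Path Plant→Sub1→Bus1→City (+1); total 4.
No residual Plant→City path; max flow = 4.
Certifying cut of size 4: {Bus3→City, Plant→City, Plant→Sub1, Plant→Sub4}.

4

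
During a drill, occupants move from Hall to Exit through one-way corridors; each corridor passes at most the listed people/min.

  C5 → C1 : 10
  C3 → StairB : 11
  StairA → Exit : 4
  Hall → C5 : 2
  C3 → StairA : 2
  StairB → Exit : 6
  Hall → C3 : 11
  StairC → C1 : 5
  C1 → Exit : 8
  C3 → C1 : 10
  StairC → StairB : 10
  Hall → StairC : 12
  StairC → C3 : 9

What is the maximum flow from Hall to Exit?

Augment Hall→C5→C1→Exit: bottleneck 2, flow now 2.
Augment Hall→StairC→StairB→Exit: bottleneck 6, flow now 8.
Augment Hall→StairC→C1→Exit: bottleneck 5, flow now 13.
Augment Hall→C3→C1→Exit: bottleneck 1, flow now 14.
Augment Hall→C3→StairA→Exit: bottleneck 2, flow now 16.
No augmenting path remains; maximum flow = 16.
In the residual graph, reachable from Hall: {Hall, C5, StairC, C3, StairB, C1}.
Min-cut edges: C3→StairA (2), StairB→Exit (6), C1→Exit (8); capacity 2 + 6 + 8 = 16.
This cut is saturated, so no flow can exceed 16.

16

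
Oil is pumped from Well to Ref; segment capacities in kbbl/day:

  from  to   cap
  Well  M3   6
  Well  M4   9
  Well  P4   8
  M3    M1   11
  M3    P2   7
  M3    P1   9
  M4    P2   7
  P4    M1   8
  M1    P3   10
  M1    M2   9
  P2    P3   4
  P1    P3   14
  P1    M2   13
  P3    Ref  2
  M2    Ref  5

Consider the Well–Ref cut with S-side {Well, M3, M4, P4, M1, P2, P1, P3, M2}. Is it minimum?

Yes — it is a minimum cut (capacity 7).

Given cut capacity: 2 + 5 = 7.
Augment Well→M3→M1→P3→Ref: bottleneck 2, flow now 2.
Augment Well→M3→M1→M2→Ref: bottleneck 4, flow now 6.
Augment Well→P4→M1→M2→Ref: bottleneck 1, flow now 7.
No augmenting path remains; maximum flow = 7.
Cut capacity 7 equals the max flow, so it is a minimum cut.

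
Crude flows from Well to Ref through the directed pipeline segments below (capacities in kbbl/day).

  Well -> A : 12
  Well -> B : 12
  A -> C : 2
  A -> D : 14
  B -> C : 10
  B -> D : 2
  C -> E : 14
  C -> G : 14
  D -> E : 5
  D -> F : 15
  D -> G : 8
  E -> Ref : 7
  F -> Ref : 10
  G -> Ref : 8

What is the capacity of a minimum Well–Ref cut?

24

Augment Well→A→C→E→Ref: bottleneck 2, flow now 2.
Augment Well→A→D→E→Ref: bottleneck 5, flow now 7.
Augment Well→A→D→F→Ref: bottleneck 5, flow now 12.
Augment Well→B→C→G→Ref: bottleneck 8, flow now 20.
Augment Well→B→D→F→Ref: bottleneck 2, flow now 22.
Augment Well→B→C→A→D→F→Ref: bottleneck 2, flow now 24. (uses reverse residual edge)
No augmenting path remains; maximum flow = 24.
By max-flow min-cut, the minimum cut capacity equals the max flow.
In the residual graph, reachable from Well: {Well}.
Min-cut edges: Well→A (12), Well→B (12); capacity 12 + 12 = 24.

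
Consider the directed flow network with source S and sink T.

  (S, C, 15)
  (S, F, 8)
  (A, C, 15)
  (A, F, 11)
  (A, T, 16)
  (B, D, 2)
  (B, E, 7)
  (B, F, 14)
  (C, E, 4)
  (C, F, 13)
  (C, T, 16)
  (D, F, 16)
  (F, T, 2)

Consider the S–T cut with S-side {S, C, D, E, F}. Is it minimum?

No — its capacity is 18, but the minimum cut has capacity 17.

Given cut capacity: 16 + 2 = 18.
Augment S→C→T: bottleneck 15, flow now 15.
Augment S→F→T: bottleneck 2, flow now 17.
No augmenting path remains; maximum flow = 17.
In the residual graph, reachable from S: {S, F}.
Min-cut edges: S→C (15), F→T (2); capacity 15 + 2 = 17.
Cut capacity 18 exceeds the max flow 17, so it is not minimum.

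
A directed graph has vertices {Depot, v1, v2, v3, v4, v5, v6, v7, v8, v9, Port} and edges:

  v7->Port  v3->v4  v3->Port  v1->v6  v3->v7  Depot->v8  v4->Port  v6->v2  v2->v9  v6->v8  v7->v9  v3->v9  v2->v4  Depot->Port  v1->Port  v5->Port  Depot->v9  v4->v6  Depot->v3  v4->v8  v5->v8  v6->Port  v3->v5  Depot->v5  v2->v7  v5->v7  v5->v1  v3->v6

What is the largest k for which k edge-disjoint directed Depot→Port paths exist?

3

Assign every edge capacity 1; by Menger, the answer equals the max flow.
Path Depot→Port (+1); total 1.
Path Depot→v3→Port (+1); total 2.
Path Depot→v5→Port (+1); total 3.
No residual Depot→Port path; max flow = 3.
Certifying cut of size 3: {Depot→Port, Depot→v3, Depot→v5}.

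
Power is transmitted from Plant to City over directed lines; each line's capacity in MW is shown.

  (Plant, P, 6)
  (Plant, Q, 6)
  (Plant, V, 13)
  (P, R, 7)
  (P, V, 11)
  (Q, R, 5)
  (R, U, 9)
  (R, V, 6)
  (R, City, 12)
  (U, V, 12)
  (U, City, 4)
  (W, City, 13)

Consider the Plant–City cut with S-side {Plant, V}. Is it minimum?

Given cut capacity: 6 + 6 = 12.
Augment Plant→P→R→City: bottleneck 6, flow now 6.
Augment Plant→Q→R→City: bottleneck 5, flow now 11.
No augmenting path remains; maximum flow = 11.
In the residual graph, reachable from Plant: {Plant, Q, V}.
Min-cut edges: Plant→P (6), Q→R (5); capacity 6 + 5 = 11.
Cut capacity 12 exceeds the max flow 11, so it is not minimum.

No — its capacity is 12, but the minimum cut has capacity 11.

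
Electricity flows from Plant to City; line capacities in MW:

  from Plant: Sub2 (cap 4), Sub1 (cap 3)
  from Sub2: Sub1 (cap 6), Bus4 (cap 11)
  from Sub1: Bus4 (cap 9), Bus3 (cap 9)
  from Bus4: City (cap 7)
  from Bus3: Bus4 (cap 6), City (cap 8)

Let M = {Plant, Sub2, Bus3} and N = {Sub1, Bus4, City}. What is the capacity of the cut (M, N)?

34

Edges leaving {Plant, Sub2, Bus3}: Plant→Sub1 (3), Sub2→Sub1 (6), Sub2→Bus4 (11), Bus3→Bus4 (6), Bus3→City (8).
Cut capacity = 3 + 6 + 11 + 6 + 8 = 34.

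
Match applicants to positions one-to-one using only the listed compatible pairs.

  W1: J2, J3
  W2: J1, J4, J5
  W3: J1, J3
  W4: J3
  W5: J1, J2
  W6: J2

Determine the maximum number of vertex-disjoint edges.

4

Unit-capacity flow: source→left, listed edges, right→sink; max matching = max flow.
Augmenting path W1→J2 (+1); matched 1.
Augmenting path W2→J1 (+1); matched 2.
Augmenting path W3→J3 (+1); matched 3.
Augmenting path W5→J1→W2→J4 (+1); matched 4.
No augmenting path remains; maximum matching = 4.
König certificate: {W2, J1, J2, J3} is a vertex cover of size 4 (every listed pair touches it), so no matching can be larger.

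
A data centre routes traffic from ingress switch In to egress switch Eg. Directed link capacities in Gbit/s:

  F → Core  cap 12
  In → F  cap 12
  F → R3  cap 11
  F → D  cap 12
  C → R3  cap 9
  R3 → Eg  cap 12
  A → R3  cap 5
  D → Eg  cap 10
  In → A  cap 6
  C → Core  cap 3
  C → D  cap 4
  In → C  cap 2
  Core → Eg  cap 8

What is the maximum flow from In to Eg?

Augment In→A→R3→Eg: bottleneck 5, flow now 5.
Augment In→F→D→Eg: bottleneck 10, flow now 15.
Augment In→F→R3→Eg: bottleneck 2, flow now 17.
Augment In→C→R3→Eg: bottleneck 2, flow now 19.
No augmenting path remains; maximum flow = 19.
In the residual graph, reachable from In: {In, A}.
Min-cut edges: In→F (12), In→C (2), A→R3 (5); capacity 12 + 2 + 5 = 19.
This cut is saturated, so no flow can exceed 19.

19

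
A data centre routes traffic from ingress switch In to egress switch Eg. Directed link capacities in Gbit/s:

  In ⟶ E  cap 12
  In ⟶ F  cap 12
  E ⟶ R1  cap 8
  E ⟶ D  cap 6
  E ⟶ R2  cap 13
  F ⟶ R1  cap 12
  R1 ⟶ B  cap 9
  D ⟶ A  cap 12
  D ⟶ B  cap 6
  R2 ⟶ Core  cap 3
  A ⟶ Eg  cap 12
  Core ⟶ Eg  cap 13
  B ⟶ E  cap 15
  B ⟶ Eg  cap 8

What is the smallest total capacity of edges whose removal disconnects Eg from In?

Augment In→E→R1→B→Eg: bottleneck 8, flow now 8.
Augment In→E→D→A→Eg: bottleneck 4, flow now 12.
Augment In→F→R1→E→D→A→Eg: bottleneck 2, flow now 14. (uses reverse residual edge)
Augment In→F→R1→E→R2→Core→Eg: bottleneck 3, flow now 17. (uses reverse residual edge)
No augmenting path remains; maximum flow = 17.
By max-flow min-cut, the minimum cut capacity equals the max flow.
In the residual graph, reachable from In: {In, E, F, R1, R2, B}.
Min-cut edges: E→D (6), R2→Core (3), B→Eg (8); capacity 6 + 3 + 8 = 17.

17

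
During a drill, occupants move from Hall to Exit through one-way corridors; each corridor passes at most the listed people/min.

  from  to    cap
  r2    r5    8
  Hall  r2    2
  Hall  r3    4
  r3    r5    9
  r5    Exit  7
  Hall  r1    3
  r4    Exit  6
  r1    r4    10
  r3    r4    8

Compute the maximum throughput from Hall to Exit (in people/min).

Augment Hall→r1→r4→Exit: bottleneck 3, flow now 3.
Augment Hall→r2→r5→Exit: bottleneck 2, flow now 5.
Augment Hall→r3→r4→Exit: bottleneck 3, flow now 8.
Augment Hall→r3→r5→Exit: bottleneck 1, flow now 9.
No augmenting path remains; maximum flow = 9.
In the residual graph, reachable from Hall: {Hall}.
Min-cut edges: Hall→r1 (3), Hall→r2 (2), Hall→r3 (4); capacity 3 + 2 + 4 = 9.
This cut is saturated, so no flow can exceed 9.

9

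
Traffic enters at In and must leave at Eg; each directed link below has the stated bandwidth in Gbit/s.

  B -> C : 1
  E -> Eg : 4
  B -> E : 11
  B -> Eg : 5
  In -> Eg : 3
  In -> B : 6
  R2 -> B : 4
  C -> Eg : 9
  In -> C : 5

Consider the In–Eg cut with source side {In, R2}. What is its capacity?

18

Edges leaving {In, R2}: In→C (5), In→B (6), In→Eg (3), R2→B (4).
Cut capacity = 5 + 6 + 3 + 4 = 18.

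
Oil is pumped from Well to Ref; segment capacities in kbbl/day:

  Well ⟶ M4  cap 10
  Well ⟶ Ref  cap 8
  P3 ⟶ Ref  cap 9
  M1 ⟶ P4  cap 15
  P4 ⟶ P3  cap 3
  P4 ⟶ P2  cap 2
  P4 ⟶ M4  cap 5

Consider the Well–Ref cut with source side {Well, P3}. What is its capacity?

Edges leaving {Well, P3}: Well→M4 (10), Well→Ref (8), P3→Ref (9).
Cut capacity = 10 + 8 + 9 = 27.

27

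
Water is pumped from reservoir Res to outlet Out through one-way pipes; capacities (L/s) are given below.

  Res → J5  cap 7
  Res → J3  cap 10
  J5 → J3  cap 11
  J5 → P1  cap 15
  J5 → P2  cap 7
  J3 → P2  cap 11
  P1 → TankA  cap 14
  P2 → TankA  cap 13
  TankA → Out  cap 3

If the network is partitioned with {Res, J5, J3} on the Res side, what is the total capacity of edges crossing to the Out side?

Edges leaving {Res, J5, J3}: J5→P1 (15), J5→P2 (7), J3→P2 (11).
Cut capacity = 15 + 7 + 11 = 33.

33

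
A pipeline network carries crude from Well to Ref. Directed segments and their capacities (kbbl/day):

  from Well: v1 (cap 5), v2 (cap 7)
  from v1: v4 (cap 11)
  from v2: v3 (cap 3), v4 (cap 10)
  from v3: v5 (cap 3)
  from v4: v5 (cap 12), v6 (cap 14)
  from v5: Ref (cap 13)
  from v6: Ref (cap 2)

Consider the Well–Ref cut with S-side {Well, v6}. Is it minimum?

Given cut capacity: 5 + 7 + 2 = 14.
Augment Well→v1→v4→v5→Ref: bottleneck 5, flow now 5.
Augment Well→v2→v3→v5→Ref: bottleneck 3, flow now 8.
Augment Well→v2→v4→v5→Ref: bottleneck 4, flow now 12.
No augmenting path remains; maximum flow = 12.
In the residual graph, reachable from Well: {Well}.
Min-cut edges: Well→v1 (5), Well→v2 (7); capacity 5 + 7 = 12.
Cut capacity 14 exceeds the max flow 12, so it is not minimum.

No — its capacity is 14, but the minimum cut has capacity 12.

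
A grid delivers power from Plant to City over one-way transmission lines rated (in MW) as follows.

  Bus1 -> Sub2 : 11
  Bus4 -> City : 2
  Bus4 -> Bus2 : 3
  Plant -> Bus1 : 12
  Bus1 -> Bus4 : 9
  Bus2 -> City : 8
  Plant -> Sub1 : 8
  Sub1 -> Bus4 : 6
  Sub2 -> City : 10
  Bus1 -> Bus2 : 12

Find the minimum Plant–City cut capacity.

17

Augment Plant→Sub1→Bus4→City: bottleneck 2, flow now 2.
Augment Plant→Bus1→Bus2→City: bottleneck 8, flow now 10.
Augment Plant→Bus1→Sub2→City: bottleneck 4, flow now 14.
Augment Plant→Sub1→Bus4→Bus2→Bus1→Sub2→City: bottleneck 3, flow now 17. (uses reverse residual edge)
No augmenting path remains; maximum flow = 17.
By max-flow min-cut, the minimum cut capacity equals the max flow.
In the residual graph, reachable from Plant: {Plant, Sub1, Bus4}.
Min-cut edges: Plant→Bus1 (12), Bus4→Bus2 (3), Bus4→City (2); capacity 12 + 3 + 2 = 17.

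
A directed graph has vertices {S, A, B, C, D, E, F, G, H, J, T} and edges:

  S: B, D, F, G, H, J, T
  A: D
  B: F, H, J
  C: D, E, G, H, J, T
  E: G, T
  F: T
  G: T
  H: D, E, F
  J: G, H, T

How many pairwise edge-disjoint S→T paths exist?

5

Assign every edge capacity 1; by Menger, the answer equals the max flow.
Path S→T (+1); total 1.
Path S→F→T (+1); total 2.
Path S→G→T (+1); total 3.
Path S→J→T (+1); total 4.
Path S→H→E→T (+1); total 5.
No residual S→T path; max flow = 5.
Certifying cut of size 5: {F→T, G→T, H→E, J→T, S→T}.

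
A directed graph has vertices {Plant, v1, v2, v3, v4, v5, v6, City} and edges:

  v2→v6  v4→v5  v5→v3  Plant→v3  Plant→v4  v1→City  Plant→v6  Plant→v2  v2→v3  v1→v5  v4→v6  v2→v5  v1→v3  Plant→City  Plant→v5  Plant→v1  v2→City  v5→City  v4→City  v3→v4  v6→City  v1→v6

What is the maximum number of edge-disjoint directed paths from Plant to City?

Assign every edge capacity 1; by Menger, the answer equals the max flow.
Path Plant→City (+1); total 1.
Path Plant→v1→City (+1); total 2.
Path Plant→v2→City (+1); total 3.
Path Plant→v4→City (+1); total 4.
Path Plant→v5→City (+1); total 5.
Path Plant→v6→City (+1); total 6.
No residual Plant→City path; max flow = 6.
Certifying cut of size 6: {Plant→City, Plant→v1, Plant→v2, v4→City, v5→City, v6→City}.

6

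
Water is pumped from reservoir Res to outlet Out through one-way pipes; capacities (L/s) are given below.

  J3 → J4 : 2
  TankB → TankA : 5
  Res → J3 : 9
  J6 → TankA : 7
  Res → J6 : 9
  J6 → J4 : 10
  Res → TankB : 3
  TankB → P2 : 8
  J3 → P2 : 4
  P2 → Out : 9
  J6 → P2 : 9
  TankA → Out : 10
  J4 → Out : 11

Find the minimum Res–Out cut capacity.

Augment Res→J3→P2→Out: bottleneck 4, flow now 4.
Augment Res→J3→J4→Out: bottleneck 2, flow now 6.
Augment Res→J6→P2→Out: bottleneck 5, flow now 11.
Augment Res→J6→J4→Out: bottleneck 4, flow now 15.
Augment Res→TankB→TankA→Out: bottleneck 3, flow now 18.
No augmenting path remains; maximum flow = 18.
By max-flow min-cut, the minimum cut capacity equals the max flow.
In the residual graph, reachable from Res: {Res, J3}.
Min-cut edges: Res→J6 (9), Res→TankB (3), J3→P2 (4), J3→J4 (2); capacity 9 + 3 + 4 + 2 = 18.

18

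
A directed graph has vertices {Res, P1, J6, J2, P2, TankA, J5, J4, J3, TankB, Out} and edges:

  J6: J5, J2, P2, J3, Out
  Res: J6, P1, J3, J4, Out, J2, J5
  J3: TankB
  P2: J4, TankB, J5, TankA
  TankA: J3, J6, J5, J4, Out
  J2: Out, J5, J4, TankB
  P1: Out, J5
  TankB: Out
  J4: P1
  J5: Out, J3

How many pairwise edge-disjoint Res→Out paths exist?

Assign every edge capacity 1; by Menger, the answer equals the max flow.
Path Res→Out (+1); total 1.
Path Res→P1→Out (+1); total 2.
Path Res→J6→Out (+1); total 3.
Path Res→J2→Out (+1); total 4.
Path Res→J5→Out (+1); total 5.
Path Res→J3→TankB→Out (+1); total 6.
No residual Res→Out path; max flow = 6.
Certifying cut of size 6: {J3→TankB, J5→Out, P1→Out, Res→J2, Res→J6, Res→Out}.

6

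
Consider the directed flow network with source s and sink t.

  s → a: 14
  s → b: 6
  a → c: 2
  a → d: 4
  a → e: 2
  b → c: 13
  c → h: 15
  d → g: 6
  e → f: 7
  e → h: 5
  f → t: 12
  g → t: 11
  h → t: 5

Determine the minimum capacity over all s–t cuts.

Augment s→a→c→h→t: bottleneck 2, flow now 2.
Augment s→a→d→g→t: bottleneck 4, flow now 6.
Augment s→a→e→f→t: bottleneck 2, flow now 8.
Augment s→b→c→h→t: bottleneck 3, flow now 11.
No augmenting path remains; maximum flow = 11.
By max-flow min-cut, the minimum cut capacity equals the max flow.
In the residual graph, reachable from s: {s, a, b, c, h}.
Min-cut edges: a→d (4), a→e (2), h→t (5); capacity 4 + 2 + 5 = 11.

11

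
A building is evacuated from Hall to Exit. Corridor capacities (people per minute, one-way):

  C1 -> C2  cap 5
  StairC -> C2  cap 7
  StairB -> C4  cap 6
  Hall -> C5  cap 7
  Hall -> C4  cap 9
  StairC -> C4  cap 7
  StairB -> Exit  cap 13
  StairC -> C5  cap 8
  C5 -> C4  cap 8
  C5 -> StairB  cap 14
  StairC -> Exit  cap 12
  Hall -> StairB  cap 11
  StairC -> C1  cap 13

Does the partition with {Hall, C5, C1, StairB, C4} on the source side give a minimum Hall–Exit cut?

No — its capacity is 18, but the minimum cut has capacity 13.

Given cut capacity: 5 + 13 = 18.
Augment Hall→StairB→Exit: bottleneck 11, flow now 11.
Augment Hall→C5→StairB→Exit: bottleneck 2, flow now 13.
No augmenting path remains; maximum flow = 13.
In the residual graph, reachable from Hall: {Hall, C5, StairB, C4}.
Min-cut edges: StairB→Exit (13); capacity 13 = 13.
Cut capacity 18 exceeds the max flow 13, so it is not minimum.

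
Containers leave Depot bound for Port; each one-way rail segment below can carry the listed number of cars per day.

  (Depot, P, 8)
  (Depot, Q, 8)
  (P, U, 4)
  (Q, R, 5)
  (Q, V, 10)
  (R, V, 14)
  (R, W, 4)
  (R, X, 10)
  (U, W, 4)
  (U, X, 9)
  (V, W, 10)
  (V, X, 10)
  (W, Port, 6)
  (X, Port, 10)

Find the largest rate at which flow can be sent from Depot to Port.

Augment Depot→P→U→W→Port: bottleneck 4, flow now 4.
Augment Depot→Q→R→W→Port: bottleneck 2, flow now 6.
Augment Depot→Q→R→X→Port: bottleneck 3, flow now 9.
Augment Depot→Q→V→X→Port: bottleneck 3, flow now 12.
No augmenting path remains; maximum flow = 12.
In the residual graph, reachable from Depot: {Depot, P}.
Min-cut edges: Depot→Q (8), P→U (4); capacity 8 + 4 = 12.
This cut is saturated, so no flow can exceed 12.

12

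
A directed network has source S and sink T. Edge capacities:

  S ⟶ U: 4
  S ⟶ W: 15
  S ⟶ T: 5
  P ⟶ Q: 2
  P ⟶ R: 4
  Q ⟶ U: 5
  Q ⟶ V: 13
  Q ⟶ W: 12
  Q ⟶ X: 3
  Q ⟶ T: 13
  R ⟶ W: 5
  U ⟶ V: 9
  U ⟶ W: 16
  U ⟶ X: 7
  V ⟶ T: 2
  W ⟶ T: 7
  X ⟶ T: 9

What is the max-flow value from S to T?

Augment S→T: bottleneck 5, flow now 5.
Augment S→W→T: bottleneck 7, flow now 12.
Augment S→U→V→T: bottleneck 2, flow now 14.
Augment S→U→X→T: bottleneck 2, flow now 16.
No augmenting path remains; maximum flow = 16.
In the residual graph, reachable from S: {S, W}.
Min-cut edges: S→U (4), S→T (5), W→T (7); capacity 4 + 5 + 7 = 16.
This cut is saturated, so no flow can exceed 16.

16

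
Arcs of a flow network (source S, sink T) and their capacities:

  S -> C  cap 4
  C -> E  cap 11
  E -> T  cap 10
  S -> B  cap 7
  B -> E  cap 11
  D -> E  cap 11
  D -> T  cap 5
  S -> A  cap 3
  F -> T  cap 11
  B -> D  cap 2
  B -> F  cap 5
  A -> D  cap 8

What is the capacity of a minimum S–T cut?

14

Augment S→A→D→T: bottleneck 3, flow now 3.
Augment S→B→D→T: bottleneck 2, flow now 5.
Augment S→B→E→T: bottleneck 5, flow now 10.
Augment S→C→E→T: bottleneck 4, flow now 14.
No augmenting path remains; maximum flow = 14.
By max-flow min-cut, the minimum cut capacity equals the max flow.
In the residual graph, reachable from S: {S}.
Min-cut edges: S→A (3), S→B (7), S→C (4); capacity 3 + 7 + 4 = 14.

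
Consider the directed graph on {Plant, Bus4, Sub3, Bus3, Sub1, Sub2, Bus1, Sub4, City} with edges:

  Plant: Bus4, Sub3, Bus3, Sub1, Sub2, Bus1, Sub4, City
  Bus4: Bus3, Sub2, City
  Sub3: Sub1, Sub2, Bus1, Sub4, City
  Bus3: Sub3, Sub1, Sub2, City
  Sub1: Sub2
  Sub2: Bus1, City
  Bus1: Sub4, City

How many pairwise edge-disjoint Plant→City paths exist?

6

Assign every edge capacity 1; by Menger, the answer equals the max flow.
Path Plant→City (+1); total 1.
Path Plant→Bus4→City (+1); total 2.
Path Plant→Sub3→City (+1); total 3.
Path Plant→Bus3→City (+1); total 4.
Path Plant→Sub2→City (+1); total 5.
Path Plant→Bus1→City (+1); total 6.
No residual Plant→City path; max flow = 6.
Certifying cut of size 6: {Bus1→City, Plant→Bus3, Plant→Bus4, Plant→City, Plant→Sub3, Sub2→City}.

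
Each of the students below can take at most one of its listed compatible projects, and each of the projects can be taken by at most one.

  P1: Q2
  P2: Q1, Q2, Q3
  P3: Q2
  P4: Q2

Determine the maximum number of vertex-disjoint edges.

2

Unit-capacity flow: source→left, listed edges, right→sink; max matching = max flow.
Augmenting path P1→Q2 (+1); matched 1.
Augmenting path P2→Q1 (+1); matched 2.
No augmenting path remains; maximum matching = 2.
König certificate: {P2, Q2} is a vertex cover of size 2 (every listed pair touches it), so no matching can be larger.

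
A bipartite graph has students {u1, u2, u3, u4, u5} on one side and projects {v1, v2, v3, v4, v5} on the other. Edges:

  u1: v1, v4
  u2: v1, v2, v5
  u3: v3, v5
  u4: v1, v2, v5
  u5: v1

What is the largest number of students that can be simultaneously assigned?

Unit-capacity flow: source→left, listed edges, right→sink; max matching = max flow.
Augmenting path u1→v1 (+1); matched 1.
Augmenting path u2→v2 (+1); matched 2.
Augmenting path u3→v3 (+1); matched 3.
Augmenting path u4→v5 (+1); matched 4.
Augmenting path u5→v1→u1→v4 (+1); matched 5.
No augmenting path remains; maximum matching = 5.
König certificate: {u1, u2, u3, u4, u5} is a vertex cover of size 5 (every listed pair touches it), so no matching can be larger.

5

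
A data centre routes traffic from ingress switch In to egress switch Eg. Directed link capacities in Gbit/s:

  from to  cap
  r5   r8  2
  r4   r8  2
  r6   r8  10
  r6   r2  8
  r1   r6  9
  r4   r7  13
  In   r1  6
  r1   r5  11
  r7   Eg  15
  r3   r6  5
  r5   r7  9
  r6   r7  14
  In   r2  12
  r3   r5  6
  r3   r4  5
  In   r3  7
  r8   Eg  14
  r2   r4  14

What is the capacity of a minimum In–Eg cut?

25

Augment In→r1→r5→r7→Eg: bottleneck 6, flow now 6.
Augment In→r2→r4→r7→Eg: bottleneck 9, flow now 15.
Augment In→r2→r4→r8→Eg: bottleneck 2, flow now 17.
Augment In→r3→r5→r8→Eg: bottleneck 2, flow now 19.
Augment In→r3→r6→r8→Eg: bottleneck 5, flow now 24.
Augment In→r2→r4→r7→r5→r1→r6→r8→Eg: bottleneck 1, flow now 25. (uses reverse residual edge)
No augmenting path remains; maximum flow = 25.
By max-flow min-cut, the minimum cut capacity equals the max flow.
In the residual graph, reachable from In: {In}.
Min-cut edges: In→r1 (6), In→r2 (12), In→r3 (7); capacity 6 + 12 + 7 = 25.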